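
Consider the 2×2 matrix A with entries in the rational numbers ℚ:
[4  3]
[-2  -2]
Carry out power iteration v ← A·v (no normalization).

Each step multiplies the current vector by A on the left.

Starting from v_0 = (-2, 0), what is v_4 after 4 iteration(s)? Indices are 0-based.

v_4 = (-152, 64)

v_0 = (-2, 0).
v_1 = A·v_0 = (-8, 4).
v_2 = A·v_1 = (-20, 8).
v_3 = A·v_2 = (-56, 24).
v_4 = A·v_3 = (-152, 64).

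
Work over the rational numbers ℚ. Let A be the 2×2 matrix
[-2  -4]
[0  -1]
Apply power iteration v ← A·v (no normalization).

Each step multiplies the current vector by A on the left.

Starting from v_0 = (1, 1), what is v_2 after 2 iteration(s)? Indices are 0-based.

v_0 = (1, 1).
v_1 = A·v_0 = (-6, -1).
v_2 = A·v_1 = (16, 1).

v_2 = (16, 1)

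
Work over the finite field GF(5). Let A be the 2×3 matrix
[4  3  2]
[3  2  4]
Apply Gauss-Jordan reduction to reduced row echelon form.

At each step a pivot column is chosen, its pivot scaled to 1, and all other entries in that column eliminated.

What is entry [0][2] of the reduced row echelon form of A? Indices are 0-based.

pivot(0,0)=4: scale R0 → (1, 2, 3)
  clear (1,0): R1 −= (3)R0 → (0, 1, 0)
pivot(1,1)=1: scale R1 → (0, 1, 0)
  clear (0,1): R0 −= (2)R1 → (1, 0, 3)

M[0][2] = 3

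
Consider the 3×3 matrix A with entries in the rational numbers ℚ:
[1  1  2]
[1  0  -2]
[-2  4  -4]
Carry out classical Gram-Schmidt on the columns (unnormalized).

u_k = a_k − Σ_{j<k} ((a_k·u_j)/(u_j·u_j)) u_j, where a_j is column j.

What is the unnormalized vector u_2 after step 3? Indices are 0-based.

Step 1: u_0 = a_0 = (1, 1, -2).
Step 2: u_1 = a_1 − (-7/6)·u_0 = (13/6, 7/6, 5/3).
Step 3: u_2 = a_2 − (4/3)·u_0 − (-28/53)·u_1 = (96/53, -144/53, -24/53).

u_2 = (96/53, -144/53, -24/53)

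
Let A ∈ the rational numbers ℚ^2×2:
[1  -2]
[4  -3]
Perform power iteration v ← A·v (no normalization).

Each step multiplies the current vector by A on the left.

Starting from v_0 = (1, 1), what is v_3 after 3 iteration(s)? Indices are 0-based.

v_0 = (1, 1).
v_1 = A·v_0 = (-1, 1).
v_2 = A·v_1 = (-3, -7).
v_3 = A·v_2 = (11, 9).

v_3 = (11, 9)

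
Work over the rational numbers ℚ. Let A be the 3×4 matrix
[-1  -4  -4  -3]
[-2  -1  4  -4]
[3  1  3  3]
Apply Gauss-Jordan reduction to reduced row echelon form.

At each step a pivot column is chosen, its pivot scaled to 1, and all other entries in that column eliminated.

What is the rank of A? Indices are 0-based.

[1] R0 /= -1  ⇒  (1, 4, 4, 3)
     R1 -= -2·R0  ⇒  (0, 7, 12, 2)
     R2 -= 3·R0  ⇒  (0, -11, -9, -6)
[2] R1 /= 7  ⇒  (0, 1, 12/7, 2/7)
     R0 -= 4·R1  ⇒  (1, 0, -20/7, 13/7)
     R2 -= -11·R1  ⇒  (0, 0, 69/7, -20/7)
[3] R2 /= 69/7  ⇒  (0, 0, 1, -20/69)
     R0 -= -20/7·R2  ⇒  (1, 0, 0, 71/69)
     R1 -= 12/7·R2  ⇒  (0, 1, 0, 18/23)

rank = 3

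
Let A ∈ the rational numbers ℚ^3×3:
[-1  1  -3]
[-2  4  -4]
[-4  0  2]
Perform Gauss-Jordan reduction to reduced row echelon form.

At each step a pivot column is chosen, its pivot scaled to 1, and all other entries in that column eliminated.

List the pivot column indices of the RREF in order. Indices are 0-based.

pivot columns: 0, 1, 2

[1] R0 /= -1  ⇒  (1, -1, 3)
     R1 -= -2·R0  ⇒  (0, 2, 2)
     R2 -= -4·R0  ⇒  (0, -4, 14)
[2] R1 /= 2  ⇒  (0, 1, 1)
     R0 -= -1·R1  ⇒  (1, 0, 4)
     R2 -= -4·R1  ⇒  (0, 0, 18)
[3] R2 /= 18  ⇒  (0, 0, 1)
     R0 -= 4·R2  ⇒  (1, 0, 0)
     R1 -= 1·R2  ⇒  (0, 1, 0)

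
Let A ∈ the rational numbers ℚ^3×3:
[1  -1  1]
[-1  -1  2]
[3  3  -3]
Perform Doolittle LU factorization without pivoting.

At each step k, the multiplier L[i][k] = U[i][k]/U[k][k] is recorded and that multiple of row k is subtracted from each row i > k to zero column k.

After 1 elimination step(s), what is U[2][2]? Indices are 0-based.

U[2][2] = -6

k=0: U[0][0]=1
  eliminate (1,0): mult=-1, new row 1: (0, -2, 3); set L[1][0]=-1
  eliminate (2,0): mult=3, new row 2: (0, 6, -6); set L[2][0]=3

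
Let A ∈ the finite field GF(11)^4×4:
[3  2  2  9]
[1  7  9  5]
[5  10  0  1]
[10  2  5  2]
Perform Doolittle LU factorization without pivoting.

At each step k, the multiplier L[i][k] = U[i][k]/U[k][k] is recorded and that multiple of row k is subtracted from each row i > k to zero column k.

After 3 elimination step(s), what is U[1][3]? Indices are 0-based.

[col 0] pivot 3
  R1 -= 4*R0 → (0, 10, 1, 2)  (L[1][0] := 4)
  R2 -= 9*R0 → (0, 3, 4, 8)  (L[2][0] := 9)
  R3 -= 7*R0 → (0, 10, 2, 5)  (L[3][0] := 7)
[col 1] pivot 10
  R2 -= 8*R1 → (0, 0, 7, 3)  (L[2][1] := 8)
  R3 -= 1*R1 → (0, 0, 1, 3)  (L[3][1] := 1)
[col 2] pivot 7
  R3 -= 8*R2 → (0, 0, 0, 1)  (L[3][2] := 8)

U[1][3] = 2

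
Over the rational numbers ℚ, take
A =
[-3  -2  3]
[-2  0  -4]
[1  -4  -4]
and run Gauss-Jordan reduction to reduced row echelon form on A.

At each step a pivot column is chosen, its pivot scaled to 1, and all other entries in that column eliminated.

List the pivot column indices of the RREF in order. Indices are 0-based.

pivot(0,0)=-3: scale R0 → (1, 2/3, -1)
  clear (1,0): R1 −= (-2)R0 → (0, 4/3, -6)
  clear (2,0): R2 −= (1)R0 → (0, -14/3, -3)
pivot(1,1)=4/3: scale R1 → (0, 1, -9/2)
  clear (0,1): R0 −= (2/3)R1 → (1, 0, 2)
  clear (2,1): R2 −= (-14/3)R1 → (0, 0, -24)
pivot(2,2)=-24: scale R2 → (0, 0, 1)
  clear (0,2): R0 −= (2)R2 → (1, 0, 0)
  clear (1,2): R1 −= (-9/2)R2 → (0, 1, 0)

pivot columns: 0, 1, 2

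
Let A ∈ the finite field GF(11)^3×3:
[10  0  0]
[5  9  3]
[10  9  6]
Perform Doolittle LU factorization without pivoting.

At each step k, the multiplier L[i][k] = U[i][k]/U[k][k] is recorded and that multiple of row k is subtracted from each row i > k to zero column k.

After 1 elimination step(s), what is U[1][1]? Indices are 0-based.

Step 1: pivot at (0,0) is 10.
  row1 ← row1 − (6)·row0  ⇒  L[1][0]=6, U row1=(0, 9, 3)
  row2 ← row2 − (1)·row0  ⇒  L[2][0]=1, U row2=(0, 9, 6)

U[1][1] = 9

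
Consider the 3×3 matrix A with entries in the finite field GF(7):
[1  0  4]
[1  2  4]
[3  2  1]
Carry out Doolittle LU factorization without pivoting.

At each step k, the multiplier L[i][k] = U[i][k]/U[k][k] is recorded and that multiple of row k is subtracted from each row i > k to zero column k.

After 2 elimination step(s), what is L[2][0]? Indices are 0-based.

L[2][0] = 3

[col 0] pivot 1
  R1 -= 1*R0 → (0, 2, 0)  (L[1][0] := 1)
  R2 -= 3*R0 → (0, 2, 3)  (L[2][0] := 3)
[col 1] pivot 2
  R2 -= 1*R1 → (0, 0, 3)  (L[2][1] := 1)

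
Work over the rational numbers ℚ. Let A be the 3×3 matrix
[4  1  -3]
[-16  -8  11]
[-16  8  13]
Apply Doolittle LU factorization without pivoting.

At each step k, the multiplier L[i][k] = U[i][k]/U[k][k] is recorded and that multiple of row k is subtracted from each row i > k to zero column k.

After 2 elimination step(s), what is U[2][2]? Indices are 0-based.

Step 1: pivot at (0,0) is 4.
  row1 ← row1 − (-4)·row0  ⇒  L[1][0]=-4, U row1=(0, -4, -1)
  row2 ← row2 − (-4)·row0  ⇒  L[2][0]=-4, U row2=(0, 12, 1)
Step 2: pivot at (1,1) is -4.
  row2 ← row2 − (-3)·row1  ⇒  L[2][1]=-3, U row2=(0, 0, -2)

U[2][2] = -2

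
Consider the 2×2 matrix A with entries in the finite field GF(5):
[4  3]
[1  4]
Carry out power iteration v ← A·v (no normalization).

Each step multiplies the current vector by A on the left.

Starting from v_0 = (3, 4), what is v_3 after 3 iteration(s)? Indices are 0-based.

v_3 = (2, 3)

v_0 = (3, 4).
v_1 = A·v_0 = (4, 4).
v_2 = A·v_1 = (3, 0).
v_3 = A·v_2 = (2, 3).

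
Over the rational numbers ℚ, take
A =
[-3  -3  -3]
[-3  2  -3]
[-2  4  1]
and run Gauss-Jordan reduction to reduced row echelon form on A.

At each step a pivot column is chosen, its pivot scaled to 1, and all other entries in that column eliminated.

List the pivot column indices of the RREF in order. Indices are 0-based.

step 1: normalize row 0 (÷-3) = (1, 1, 1)
  row 1: subtract -3×row0 = (0, 5, 0)
  row 2: subtract -2×row0 = (0, 6, 3)
step 2: normalize row 1 (÷5) = (0, 1, 0)
  row 0: subtract 1×row1 = (1, 0, 1)
  row 2: subtract 6×row1 = (0, 0, 3)
step 3: normalize row 2 (÷3) = (0, 0, 1)
  row 0: subtract 1×row2 = (1, 0, 0)

pivot columns: 0, 1, 2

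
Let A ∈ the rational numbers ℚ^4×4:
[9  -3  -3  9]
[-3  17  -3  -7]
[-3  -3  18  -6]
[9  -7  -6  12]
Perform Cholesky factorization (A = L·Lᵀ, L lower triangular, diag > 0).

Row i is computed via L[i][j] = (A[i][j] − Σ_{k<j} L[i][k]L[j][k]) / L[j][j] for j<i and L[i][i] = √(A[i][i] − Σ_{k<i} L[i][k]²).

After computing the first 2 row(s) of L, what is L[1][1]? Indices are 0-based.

L[1][1] = 4

Step 1: L[0][0] = √(9) = 3.
  L[1][0] = (-3) / L[0][0] = -1.
Step 2: L[1][1] = √(16) = 4.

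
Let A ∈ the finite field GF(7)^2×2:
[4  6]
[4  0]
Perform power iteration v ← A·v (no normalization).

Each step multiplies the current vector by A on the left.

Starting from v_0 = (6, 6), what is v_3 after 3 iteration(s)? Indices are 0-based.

v_0 = (6, 6).
v_1 = A·v_0 = (4, 3).
v_2 = A·v_1 = (6, 2).
v_3 = A·v_2 = (1, 3).

v_3 = (1, 3)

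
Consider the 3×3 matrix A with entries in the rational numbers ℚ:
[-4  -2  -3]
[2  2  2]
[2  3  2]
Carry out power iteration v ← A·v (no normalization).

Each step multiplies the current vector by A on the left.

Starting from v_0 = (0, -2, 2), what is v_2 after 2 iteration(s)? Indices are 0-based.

v_0 = (0, -2, 2).
v_1 = A·v_0 = (-2, 0, -2).
v_2 = A·v_1 = (14, -8, -8).

v_2 = (14, -8, -8)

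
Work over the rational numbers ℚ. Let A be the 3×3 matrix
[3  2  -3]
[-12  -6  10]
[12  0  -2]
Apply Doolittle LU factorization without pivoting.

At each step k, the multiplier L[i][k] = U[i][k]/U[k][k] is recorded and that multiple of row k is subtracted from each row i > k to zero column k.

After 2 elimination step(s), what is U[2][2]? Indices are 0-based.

[col 0] pivot 3
  R1 -= -4*R0 → (0, 2, -2)  (L[1][0] := -4)
  R2 -= 4*R0 → (0, -8, 10)  (L[2][0] := 4)
[col 1] pivot 2
  R2 -= -4*R1 → (0, 0, 2)  (L[2][1] := -4)

U[2][2] = 2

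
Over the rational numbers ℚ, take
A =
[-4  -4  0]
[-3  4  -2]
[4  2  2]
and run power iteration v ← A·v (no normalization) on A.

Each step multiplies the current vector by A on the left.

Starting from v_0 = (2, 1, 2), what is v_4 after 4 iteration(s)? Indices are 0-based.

v_4 = (1760, -576, -944)

v_0 = (2, 1, 2).
v_1 = A·v_0 = (-12, -6, 14).
v_2 = A·v_1 = (72, -16, -32).
v_3 = A·v_2 = (-224, -216, 192).
v_4 = A·v_3 = (1760, -576, -944).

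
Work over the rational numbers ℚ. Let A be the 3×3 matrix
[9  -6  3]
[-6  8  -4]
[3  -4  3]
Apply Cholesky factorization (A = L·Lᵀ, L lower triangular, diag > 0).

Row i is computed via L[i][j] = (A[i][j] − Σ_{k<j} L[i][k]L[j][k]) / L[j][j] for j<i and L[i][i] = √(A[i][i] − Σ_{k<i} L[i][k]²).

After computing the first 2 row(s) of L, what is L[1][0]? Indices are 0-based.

L[1][0] = -2

Step 1: L[0][0] = √(9) = 3.
  L[1][0] = (-6) / L[0][0] = -2.
Step 2: L[1][1] = √(4) = 2.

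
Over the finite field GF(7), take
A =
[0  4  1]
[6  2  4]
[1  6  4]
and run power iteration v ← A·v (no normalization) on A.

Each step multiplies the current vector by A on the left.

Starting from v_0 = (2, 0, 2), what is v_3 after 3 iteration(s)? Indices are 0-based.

v_0 = (2, 0, 2).
v_1 = A·v_0 = (2, 6, 3).
v_2 = A·v_1 = (6, 1, 1).
v_3 = A·v_2 = (5, 0, 2).

v_3 = (5, 0, 2)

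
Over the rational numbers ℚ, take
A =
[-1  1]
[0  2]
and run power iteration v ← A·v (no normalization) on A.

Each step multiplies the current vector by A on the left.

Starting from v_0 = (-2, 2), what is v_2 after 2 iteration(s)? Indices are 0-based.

v_0 = (-2, 2).
v_1 = A·v_0 = (4, 4).
v_2 = A·v_1 = (0, 8).

v_2 = (0, 8)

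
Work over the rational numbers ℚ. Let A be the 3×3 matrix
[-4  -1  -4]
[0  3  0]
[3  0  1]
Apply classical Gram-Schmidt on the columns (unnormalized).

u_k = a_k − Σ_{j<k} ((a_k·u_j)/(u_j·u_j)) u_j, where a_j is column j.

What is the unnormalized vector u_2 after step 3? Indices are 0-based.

Step 1: u_0 = a_0 = (-4, 0, 3).
Step 2: u_1 = a_1 − (4/25)·u_0 = (-9/25, 3, -12/25).
Step 3: u_2 = a_2 − (19/25)·u_0 − (4/39)·u_1 = (-12/13, -4/13, -16/13).

u_2 = (-12/13, -4/13, -16/13)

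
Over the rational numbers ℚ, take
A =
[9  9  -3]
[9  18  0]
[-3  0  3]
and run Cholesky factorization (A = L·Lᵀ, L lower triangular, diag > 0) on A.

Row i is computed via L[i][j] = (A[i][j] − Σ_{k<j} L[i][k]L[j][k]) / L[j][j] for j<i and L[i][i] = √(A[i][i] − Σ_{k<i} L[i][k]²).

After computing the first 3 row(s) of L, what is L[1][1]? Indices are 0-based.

L[1][1] = 3

Step 1: L[0][0] = √(9) = 3.
  L[1][0] = (9) / L[0][0] = 3.
Step 2: L[1][1] = √(9) = 3.
  L[2][0] = (-3) / L[0][0] = -1.
  L[2][1] = (3) / L[1][1] = 1.
Step 3: L[2][2] = √(1) = 1.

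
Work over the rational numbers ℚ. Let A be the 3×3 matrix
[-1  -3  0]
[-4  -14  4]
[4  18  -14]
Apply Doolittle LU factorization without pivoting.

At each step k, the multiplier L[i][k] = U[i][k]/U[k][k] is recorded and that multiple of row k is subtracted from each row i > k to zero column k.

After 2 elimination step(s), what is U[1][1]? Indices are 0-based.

U[1][1] = -2

[col 0] pivot -1
  R1 -= 4*R0 → (0, -2, 4)  (L[1][0] := 4)
  R2 -= -4*R0 → (0, 6, -14)  (L[2][0] := -4)
[col 1] pivot -2
  R2 -= -3*R1 → (0, 0, -2)  (L[2][1] := -3)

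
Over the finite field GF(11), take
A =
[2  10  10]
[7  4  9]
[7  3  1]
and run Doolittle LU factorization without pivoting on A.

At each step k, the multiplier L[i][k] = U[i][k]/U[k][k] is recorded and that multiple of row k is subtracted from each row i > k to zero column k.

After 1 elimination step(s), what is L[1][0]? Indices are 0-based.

L[1][0] = 9

k=0: U[0][0]=2
  eliminate (1,0): mult=9, new row 1: (0, 2, 7); set L[1][0]=9
  eliminate (2,0): mult=9, new row 2: (0, 1, 10); set L[2][0]=9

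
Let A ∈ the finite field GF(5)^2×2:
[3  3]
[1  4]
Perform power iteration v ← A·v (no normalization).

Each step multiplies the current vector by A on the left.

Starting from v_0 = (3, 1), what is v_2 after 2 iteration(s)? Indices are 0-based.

v_2 = (2, 0)

v_0 = (3, 1).
v_1 = A·v_0 = (2, 2).
v_2 = A·v_1 = (2, 0).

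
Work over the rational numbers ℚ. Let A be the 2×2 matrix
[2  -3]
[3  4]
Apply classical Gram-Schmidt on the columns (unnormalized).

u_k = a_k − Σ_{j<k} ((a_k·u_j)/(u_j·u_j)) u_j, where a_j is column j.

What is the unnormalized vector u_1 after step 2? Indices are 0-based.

u_1 = (-51/13, 34/13)

Step 1: u_0 = a_0 = (2, 3).
Step 2: u_1 = a_1 − (6/13)·u_0 = (-51/13, 34/13).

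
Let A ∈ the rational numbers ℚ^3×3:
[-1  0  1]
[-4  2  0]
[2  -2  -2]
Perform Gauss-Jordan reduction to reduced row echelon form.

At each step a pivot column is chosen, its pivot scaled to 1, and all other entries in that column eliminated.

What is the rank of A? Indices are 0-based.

rank = 3

pivot(0,0)=-1: scale R0 → (1, 0, -1)
  clear (1,0): R1 −= (-4)R0 → (0, 2, -4)
  clear (2,0): R2 −= (2)R0 → (0, -2, 0)
pivot(1,1)=2: scale R1 → (0, 1, -2)
  clear (2,1): R2 −= (-2)R1 → (0, 0, -4)
pivot(2,2)=-4: scale R2 → (0, 0, 1)
  clear (0,2): R0 −= (-1)R2 → (1, 0, 0)
  clear (1,2): R1 −= (-2)R2 → (0, 1, 0)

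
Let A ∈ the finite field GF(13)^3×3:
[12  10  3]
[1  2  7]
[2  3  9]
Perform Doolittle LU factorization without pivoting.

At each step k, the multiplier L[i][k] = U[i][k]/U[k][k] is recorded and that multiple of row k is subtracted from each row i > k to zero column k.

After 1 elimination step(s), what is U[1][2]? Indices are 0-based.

k=0: U[0][0]=12
  eliminate (1,0): mult=12, new row 1: (0, 12, 10); set L[1][0]=12
  eliminate (2,0): mult=11, new row 2: (0, 10, 2); set L[2][0]=11

U[1][2] = 10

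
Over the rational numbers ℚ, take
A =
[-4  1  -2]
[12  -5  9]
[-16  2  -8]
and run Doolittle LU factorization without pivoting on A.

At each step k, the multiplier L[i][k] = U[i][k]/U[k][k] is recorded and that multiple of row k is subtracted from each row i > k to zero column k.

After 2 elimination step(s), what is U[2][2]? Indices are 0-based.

U[2][2] = -3

k=0: U[0][0]=-4
  eliminate (1,0): mult=-3, new row 1: (0, -2, 3); set L[1][0]=-3
  eliminate (2,0): mult=4, new row 2: (0, -2, 0); set L[2][0]=4
k=1: U[1][1]=-2
  eliminate (2,1): mult=1, new row 2: (0, 0, -3); set L[2][1]=1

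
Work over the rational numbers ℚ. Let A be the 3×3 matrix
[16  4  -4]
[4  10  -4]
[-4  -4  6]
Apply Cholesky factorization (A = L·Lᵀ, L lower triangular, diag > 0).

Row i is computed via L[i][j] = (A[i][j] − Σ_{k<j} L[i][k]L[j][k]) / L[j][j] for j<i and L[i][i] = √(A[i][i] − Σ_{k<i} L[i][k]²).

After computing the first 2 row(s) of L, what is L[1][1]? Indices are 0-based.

L[1][1] = 3

Step 1: L[0][0] = √(16) = 4.
  L[1][0] = (4) / L[0][0] = 1.
Step 2: L[1][1] = √(9) = 3.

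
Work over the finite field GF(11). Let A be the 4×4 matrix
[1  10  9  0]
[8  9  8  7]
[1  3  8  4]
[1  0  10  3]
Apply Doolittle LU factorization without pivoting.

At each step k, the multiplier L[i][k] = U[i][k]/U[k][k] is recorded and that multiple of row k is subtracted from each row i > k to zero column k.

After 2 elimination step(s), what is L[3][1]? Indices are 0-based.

Step 1: pivot at (0,0) is 1.
  row1 ← row1 − (8)·row0  ⇒  L[1][0]=8, U row1=(0, 6, 2, 7)
  row2 ← row2 − (1)·row0  ⇒  L[2][0]=1, U row2=(0, 4, 10, 4)
  row3 ← row3 − (1)·row0  ⇒  L[3][0]=1, U row3=(0, 1, 1, 3)
Step 2: pivot at (1,1) is 6.
  row2 ← row2 − (8)·row1  ⇒  L[2][1]=8, U row2=(0, 0, 5, 3)
  row3 ← row3 − (2)·row1  ⇒  L[3][1]=2, U row3=(0, 0, 8, 0)

L[3][1] = 2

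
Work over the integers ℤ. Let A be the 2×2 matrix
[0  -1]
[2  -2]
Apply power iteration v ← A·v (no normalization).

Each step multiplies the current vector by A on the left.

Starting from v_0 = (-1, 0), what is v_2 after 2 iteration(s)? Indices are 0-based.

v_0 = (-1, 0).
v_1 = A·v_0 = (0, -2).
v_2 = A·v_1 = (2, 4).

v_2 = (2, 4)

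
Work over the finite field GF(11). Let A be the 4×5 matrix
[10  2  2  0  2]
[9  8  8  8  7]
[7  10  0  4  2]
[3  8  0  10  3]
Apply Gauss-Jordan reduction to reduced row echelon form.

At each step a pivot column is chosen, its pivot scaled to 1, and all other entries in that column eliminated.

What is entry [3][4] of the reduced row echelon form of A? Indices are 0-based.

[1] R0 /= 10  ⇒  (1, 9, 9, 0, 9)
     R1 -= 9·R0  ⇒  (0, 4, 4, 8, 3)
     R2 -= 7·R0  ⇒  (0, 2, 3, 4, 5)
     R3 -= 3·R0  ⇒  (0, 3, 6, 10, 9)
[2] R1 /= 4  ⇒  (0, 1, 1, 2, 9)
     R0 -= 9·R1  ⇒  (1, 0, 0, 4, 5)
     R2 -= 2·R1  ⇒  (0, 0, 1, 0, 9)
     R3 -= 3·R1  ⇒  (0, 0, 3, 4, 4)
[3] R2 /= 1  ⇒  (0, 0, 1, 0, 9)
     R1 -= 1·R2  ⇒  (0, 1, 0, 2, 0)
     R3 -= 3·R2  ⇒  (0, 0, 0, 4, 10)
[4] R3 /= 4  ⇒  (0, 0, 0, 1, 8)
     R0 -= 4·R3  ⇒  (1, 0, 0, 0, 6)
     R1 -= 2·R3  ⇒  (0, 1, 0, 0, 6)

M[3][4] = 8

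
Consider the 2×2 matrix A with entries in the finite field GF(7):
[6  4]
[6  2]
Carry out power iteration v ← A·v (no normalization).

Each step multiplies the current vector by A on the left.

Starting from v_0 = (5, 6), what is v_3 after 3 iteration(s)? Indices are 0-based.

v_3 = (6, 2)

v_0 = (5, 6).
v_1 = A·v_0 = (5, 0).
v_2 = A·v_1 = (2, 2).
v_3 = A·v_2 = (6, 2).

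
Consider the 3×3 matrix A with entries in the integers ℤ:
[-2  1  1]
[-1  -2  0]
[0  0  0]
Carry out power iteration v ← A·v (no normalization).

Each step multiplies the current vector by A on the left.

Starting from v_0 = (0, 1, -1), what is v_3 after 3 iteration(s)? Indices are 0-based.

v_3 = (8, -6, 0)

v_0 = (0, 1, -1).
v_1 = A·v_0 = (0, -2, 0).
v_2 = A·v_1 = (-2, 4, 0).
v_3 = A·v_2 = (8, -6, 0).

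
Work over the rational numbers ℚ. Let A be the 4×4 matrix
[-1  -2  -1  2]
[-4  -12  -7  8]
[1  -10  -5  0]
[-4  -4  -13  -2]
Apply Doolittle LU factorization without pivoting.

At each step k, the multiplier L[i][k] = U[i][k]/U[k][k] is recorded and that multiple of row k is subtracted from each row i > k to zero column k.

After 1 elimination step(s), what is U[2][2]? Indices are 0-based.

U[2][2] = -6

Step 1: pivot at (0,0) is -1.
  row1 ← row1 − (4)·row0  ⇒  L[1][0]=4, U row1=(0, -4, -3, 0)
  row2 ← row2 − (-1)·row0  ⇒  L[2][0]=-1, U row2=(0, -12, -6, 2)
  row3 ← row3 − (4)·row0  ⇒  L[3][0]=4, U row3=(0, 4, -9, -10)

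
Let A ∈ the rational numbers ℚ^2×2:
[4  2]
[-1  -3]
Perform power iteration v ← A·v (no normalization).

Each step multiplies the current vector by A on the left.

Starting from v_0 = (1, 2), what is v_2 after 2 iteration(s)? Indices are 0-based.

v_0 = (1, 2).
v_1 = A·v_0 = (8, -7).
v_2 = A·v_1 = (18, 13).

v_2 = (18, 13)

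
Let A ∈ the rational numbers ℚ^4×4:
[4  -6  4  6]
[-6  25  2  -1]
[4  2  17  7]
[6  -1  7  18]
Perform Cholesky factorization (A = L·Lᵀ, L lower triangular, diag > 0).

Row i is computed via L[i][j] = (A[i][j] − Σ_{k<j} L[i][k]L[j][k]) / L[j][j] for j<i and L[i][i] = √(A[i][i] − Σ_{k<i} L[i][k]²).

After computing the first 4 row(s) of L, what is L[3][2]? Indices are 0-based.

L[3][2] = -1

Step 1: L[0][0] = √(4) = 2.
  L[1][0] = (-6) / L[0][0] = -3.
Step 2: L[1][1] = √(16) = 4.
  L[2][0] = (4) / L[0][0] = 2.
  L[2][1] = (8) / L[1][1] = 2.
Step 3: L[2][2] = √(9) = 3.
  L[3][0] = (6) / L[0][0] = 3.
  L[3][1] = (8) / L[1][1] = 2.
  L[3][2] = (-3) / L[2][2] = -1.
Step 4: L[3][3] = √(4) = 2.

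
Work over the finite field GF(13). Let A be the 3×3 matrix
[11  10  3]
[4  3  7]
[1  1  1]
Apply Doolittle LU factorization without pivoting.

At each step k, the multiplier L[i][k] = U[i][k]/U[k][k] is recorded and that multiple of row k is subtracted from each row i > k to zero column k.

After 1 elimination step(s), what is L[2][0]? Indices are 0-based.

k=0: U[0][0]=11
  eliminate (1,0): mult=11, new row 1: (0, 10, 0); set L[1][0]=11
  eliminate (2,0): mult=6, new row 2: (0, 6, 9); set L[2][0]=6

L[2][0] = 6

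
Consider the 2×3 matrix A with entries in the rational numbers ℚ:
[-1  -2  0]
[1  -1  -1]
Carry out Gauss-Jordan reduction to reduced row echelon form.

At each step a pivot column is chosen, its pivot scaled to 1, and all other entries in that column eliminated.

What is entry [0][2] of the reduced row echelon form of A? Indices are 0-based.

[1] R0 /= -1  ⇒  (1, 2, 0)
     R1 -= 1·R0  ⇒  (0, -3, -1)
[2] R1 /= -3  ⇒  (0, 1, 1/3)
     R0 -= 2·R1  ⇒  (1, 0, -2/3)

M[0][2] = -2/3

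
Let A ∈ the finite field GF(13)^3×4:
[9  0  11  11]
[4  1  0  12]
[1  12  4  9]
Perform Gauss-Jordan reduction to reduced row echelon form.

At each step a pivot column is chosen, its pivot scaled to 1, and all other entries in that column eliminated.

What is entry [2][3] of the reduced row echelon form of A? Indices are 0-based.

step 1: normalize row 0 (÷9) = (1, 0, 7, 7)
  row 1: subtract 4×row0 = (0, 1, 11, 10)
  row 2: subtract 1×row0 = (0, 12, 10, 2)
step 2: normalize row 1 (÷1) = (0, 1, 11, 10)
  row 2: subtract 12×row1 = (0, 0, 8, 12)
step 3: normalize row 2 (÷8) = (0, 0, 1, 8)
  row 0: subtract 7×row2 = (1, 0, 0, 3)
  row 1: subtract 11×row2 = (0, 1, 0, 0)

M[2][3] = 8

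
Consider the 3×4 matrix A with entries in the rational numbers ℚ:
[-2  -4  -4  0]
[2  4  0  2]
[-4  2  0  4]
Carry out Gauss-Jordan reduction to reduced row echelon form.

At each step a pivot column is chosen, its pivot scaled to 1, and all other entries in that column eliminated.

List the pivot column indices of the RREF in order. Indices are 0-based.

pivot columns: 0, 1, 2

[1] R0 /= -2  ⇒  (1, 2, 2, 0)
     R1 -= 2·R0  ⇒  (0, 0, -4, 2)
     R2 -= -4·R0  ⇒  (0, 10, 8, 4)
[2] R1 <-> R2
[2] R1 /= 10  ⇒  (0, 1, 4/5, 2/5)
     R0 -= 2·R1  ⇒  (1, 0, 2/5, -4/5)
[3] R2 /= -4  ⇒  (0, 0, 1, -1/2)
     R0 -= 2/5·R2  ⇒  (1, 0, 0, -3/5)
     R1 -= 4/5·R2  ⇒  (0, 1, 0, 4/5)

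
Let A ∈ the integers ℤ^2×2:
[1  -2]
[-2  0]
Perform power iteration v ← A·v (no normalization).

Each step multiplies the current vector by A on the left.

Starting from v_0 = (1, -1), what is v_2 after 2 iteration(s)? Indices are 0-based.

v_0 = (1, -1).
v_1 = A·v_0 = (3, -2).
v_2 = A·v_1 = (7, -6).

v_2 = (7, -6)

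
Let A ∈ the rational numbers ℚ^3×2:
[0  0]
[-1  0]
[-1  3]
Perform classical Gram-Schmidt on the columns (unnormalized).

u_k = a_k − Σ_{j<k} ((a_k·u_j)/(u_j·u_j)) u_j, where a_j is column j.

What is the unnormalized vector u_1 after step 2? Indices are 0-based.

Step 1: u_0 = a_0 = (0, -1, -1).
Step 2: u_1 = a_1 − (-3/2)·u_0 = (0, -3/2, 3/2).

u_1 = (0, -3/2, 3/2)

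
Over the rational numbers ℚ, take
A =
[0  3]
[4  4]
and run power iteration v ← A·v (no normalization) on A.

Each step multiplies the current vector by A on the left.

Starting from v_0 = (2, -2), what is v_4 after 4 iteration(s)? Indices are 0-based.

v_4 = (-288, -672)

v_0 = (2, -2).
v_1 = A·v_0 = (-6, 0).
v_2 = A·v_1 = (0, -24).
v_3 = A·v_2 = (-72, -96).
v_4 = A·v_3 = (-288, -672).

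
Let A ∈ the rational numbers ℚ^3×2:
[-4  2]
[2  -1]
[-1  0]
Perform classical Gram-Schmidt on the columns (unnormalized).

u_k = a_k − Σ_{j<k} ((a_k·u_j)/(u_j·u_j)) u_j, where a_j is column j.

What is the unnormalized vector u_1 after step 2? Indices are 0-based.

Step 1: u_0 = a_0 = (-4, 2, -1).
Step 2: u_1 = a_1 − (-10/21)·u_0 = (2/21, -1/21, -10/21).

u_1 = (2/21, -1/21, -10/21)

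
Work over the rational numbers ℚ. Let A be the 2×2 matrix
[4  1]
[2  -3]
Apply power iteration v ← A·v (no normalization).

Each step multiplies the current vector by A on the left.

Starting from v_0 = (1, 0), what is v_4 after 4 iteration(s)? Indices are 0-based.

v_0 = (1, 0).
v_1 = A·v_0 = (4, 2).
v_2 = A·v_1 = (18, 2).
v_3 = A·v_2 = (74, 30).
v_4 = A·v_3 = (326, 58).

v_4 = (326, 58)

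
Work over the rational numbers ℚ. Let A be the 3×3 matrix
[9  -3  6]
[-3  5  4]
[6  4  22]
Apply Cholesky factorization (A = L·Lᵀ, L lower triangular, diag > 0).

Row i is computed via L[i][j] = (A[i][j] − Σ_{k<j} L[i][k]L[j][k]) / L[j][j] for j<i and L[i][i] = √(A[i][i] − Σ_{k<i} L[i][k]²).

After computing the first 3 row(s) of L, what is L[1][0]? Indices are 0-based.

Step 1: L[0][0] = √(9) = 3.
  L[1][0] = (-3) / L[0][0] = -1.
Step 2: L[1][1] = √(4) = 2.
  L[2][0] = (6) / L[0][0] = 2.
  L[2][1] = (6) / L[1][1] = 3.
Step 3: L[2][2] = √(9) = 3.

L[1][0] = -1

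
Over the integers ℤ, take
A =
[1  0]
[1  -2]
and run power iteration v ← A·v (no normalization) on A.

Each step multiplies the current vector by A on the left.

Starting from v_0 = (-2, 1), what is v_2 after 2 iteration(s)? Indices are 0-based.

v_0 = (-2, 1).
v_1 = A·v_0 = (-2, -4).
v_2 = A·v_1 = (-2, 6).

v_2 = (-2, 6)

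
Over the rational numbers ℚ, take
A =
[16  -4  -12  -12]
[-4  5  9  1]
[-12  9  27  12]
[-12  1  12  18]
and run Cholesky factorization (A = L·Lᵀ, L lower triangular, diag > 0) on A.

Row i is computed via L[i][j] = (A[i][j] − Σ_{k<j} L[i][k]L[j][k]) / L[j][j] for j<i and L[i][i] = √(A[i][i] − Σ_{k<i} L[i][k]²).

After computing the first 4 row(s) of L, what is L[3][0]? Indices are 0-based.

L[3][0] = -3

Step 1: L[0][0] = √(16) = 4.
  L[1][0] = (-4) / L[0][0] = -1.
Step 2: L[1][1] = √(4) = 2.
  L[2][0] = (-12) / L[0][0] = -3.
  L[2][1] = (6) / L[1][1] = 3.
Step 3: L[2][2] = √(9) = 3.
  L[3][0] = (-12) / L[0][0] = -3.
  L[3][1] = (-2) / L[1][1] = -1.
  L[3][2] = (6) / L[2][2] = 2.
Step 4: L[3][3] = √(4) = 2.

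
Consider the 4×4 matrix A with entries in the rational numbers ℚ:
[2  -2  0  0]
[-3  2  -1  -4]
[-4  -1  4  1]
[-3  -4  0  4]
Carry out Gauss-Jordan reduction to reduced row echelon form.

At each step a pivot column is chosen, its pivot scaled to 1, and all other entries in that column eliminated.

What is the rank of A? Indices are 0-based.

step 1: normalize row 0 (÷2) = (1, -1, 0, 0)
  row 1: subtract -3×row0 = (0, -1, -1, -4)
  row 2: subtract -4×row0 = (0, -5, 4, 1)
  row 3: subtract -3×row0 = (0, -7, 0, 4)
step 2: normalize row 1 (÷-1) = (0, 1, 1, 4)
  row 0: subtract -1×row1 = (1, 0, 1, 4)
  row 2: subtract -5×row1 = (0, 0, 9, 21)
  row 3: subtract -7×row1 = (0, 0, 7, 32)
step 3: normalize row 2 (÷9) = (0, 0, 1, 7/3)
  row 0: subtract 1×row2 = (1, 0, 0, 5/3)
  row 1: subtract 1×row2 = (0, 1, 0, 5/3)
  row 3: subtract 7×row2 = (0, 0, 0, 47/3)
step 4: normalize row 3 (÷47/3) = (0, 0, 0, 1)
  row 0: subtract 5/3×row3 = (1, 0, 0, 0)
  row 1: subtract 5/3×row3 = (0, 1, 0, 0)
  row 2: subtract 7/3×row3 = (0, 0, 1, 0)

rank = 4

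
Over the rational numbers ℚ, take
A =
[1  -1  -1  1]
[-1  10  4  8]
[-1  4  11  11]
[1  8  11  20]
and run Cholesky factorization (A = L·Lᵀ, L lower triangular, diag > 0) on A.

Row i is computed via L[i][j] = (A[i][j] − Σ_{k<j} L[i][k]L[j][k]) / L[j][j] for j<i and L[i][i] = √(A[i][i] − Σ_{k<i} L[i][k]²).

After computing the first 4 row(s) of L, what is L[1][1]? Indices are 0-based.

Step 1: L[0][0] = √(1) = 1.
  L[1][0] = (-1) / L[0][0] = -1.
Step 2: L[1][1] = √(9) = 3.
  L[2][0] = (-1) / L[0][0] = -1.
  L[2][1] = (3) / L[1][1] = 1.
Step 3: L[2][2] = √(9) = 3.
  L[3][0] = (1) / L[0][0] = 1.
  L[3][1] = (9) / L[1][1] = 3.
  L[3][2] = (9) / L[2][2] = 3.
Step 4: L[3][3] = √(1) = 1.

L[1][1] = 3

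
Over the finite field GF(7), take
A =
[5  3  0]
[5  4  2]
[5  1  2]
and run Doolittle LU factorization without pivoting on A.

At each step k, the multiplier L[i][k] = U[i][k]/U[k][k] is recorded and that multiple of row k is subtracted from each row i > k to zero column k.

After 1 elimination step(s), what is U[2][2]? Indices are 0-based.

Step 1: pivot at (0,0) is 5.
  row1 ← row1 − (1)·row0  ⇒  L[1][0]=1, U row1=(0, 1, 2)
  row2 ← row2 − (1)·row0  ⇒  L[2][0]=1, U row2=(0, 5, 2)

U[2][2] = 2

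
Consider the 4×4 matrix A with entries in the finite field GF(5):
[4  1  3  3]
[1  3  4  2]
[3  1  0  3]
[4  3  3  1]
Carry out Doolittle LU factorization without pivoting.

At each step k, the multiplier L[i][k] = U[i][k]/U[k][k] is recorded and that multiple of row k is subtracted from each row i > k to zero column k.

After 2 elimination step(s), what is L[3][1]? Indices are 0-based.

L[3][1] = 3

[col 0] pivot 4
  R1 -= 4*R0 → (0, 4, 2, 0)  (L[1][0] := 4)
  R2 -= 2*R0 → (0, 4, 4, 2)  (L[2][0] := 2)
  R3 -= 1*R0 → (0, 2, 0, 3)  (L[3][0] := 1)
[col 1] pivot 4
  R2 -= 1*R1 → (0, 0, 2, 2)  (L[2][1] := 1)
  R3 -= 3*R1 → (0, 0, 4, 3)  (L[3][1] := 3)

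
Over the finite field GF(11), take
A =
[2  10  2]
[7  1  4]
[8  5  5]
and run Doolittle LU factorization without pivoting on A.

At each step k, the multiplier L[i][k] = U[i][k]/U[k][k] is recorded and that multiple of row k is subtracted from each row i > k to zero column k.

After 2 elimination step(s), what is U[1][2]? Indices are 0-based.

U[1][2] = 8

Step 1: pivot at (0,0) is 2.
  row1 ← row1 − (9)·row0  ⇒  L[1][0]=9, U row1=(0, 10, 8)
  row2 ← row2 − (4)·row0  ⇒  L[2][0]=4, U row2=(0, 9, 8)
Step 2: pivot at (1,1) is 10.
  row2 ← row2 − (2)·row1  ⇒  L[2][1]=2, U row2=(0, 0, 3)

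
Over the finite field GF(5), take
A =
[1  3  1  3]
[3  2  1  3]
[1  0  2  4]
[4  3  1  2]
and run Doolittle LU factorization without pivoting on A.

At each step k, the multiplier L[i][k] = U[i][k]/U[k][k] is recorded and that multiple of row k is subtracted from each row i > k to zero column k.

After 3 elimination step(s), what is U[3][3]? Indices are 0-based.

U[3][3] = 2

Step 1: pivot at (0,0) is 1.
  row1 ← row1 − (3)·row0  ⇒  L[1][0]=3, U row1=(0, 3, 3, 4)
  row2 ← row2 − (1)·row0  ⇒  L[2][0]=1, U row2=(0, 2, 1, 1)
  row3 ← row3 − (4)·row0  ⇒  L[3][0]=4, U row3=(0, 1, 2, 0)
Step 2: pivot at (1,1) is 3.
  row2 ← row2 − (4)·row1  ⇒  L[2][1]=4, U row2=(0, 0, 4, 0)
  row3 ← row3 − (2)·row1  ⇒  L[3][1]=2, U row3=(0, 0, 1, 2)
Step 3: pivot at (2,2) is 4.
  row3 ← row3 − (4)·row2  ⇒  L[3][2]=4, U row3=(0, 0, 0, 2)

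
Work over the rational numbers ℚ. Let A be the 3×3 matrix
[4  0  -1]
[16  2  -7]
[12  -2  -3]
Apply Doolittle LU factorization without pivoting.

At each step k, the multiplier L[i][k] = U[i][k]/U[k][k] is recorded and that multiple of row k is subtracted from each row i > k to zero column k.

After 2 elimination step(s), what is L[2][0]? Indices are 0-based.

Step 1: pivot at (0,0) is 4.
  row1 ← row1 − (4)·row0  ⇒  L[1][0]=4, U row1=(0, 2, -3)
  row2 ← row2 − (3)·row0  ⇒  L[2][0]=3, U row2=(0, -2, 0)
Step 2: pivot at (1,1) is 2.
  row2 ← row2 − (-1)·row1  ⇒  L[2][1]=-1, U row2=(0, 0, -3)

L[2][0] = 3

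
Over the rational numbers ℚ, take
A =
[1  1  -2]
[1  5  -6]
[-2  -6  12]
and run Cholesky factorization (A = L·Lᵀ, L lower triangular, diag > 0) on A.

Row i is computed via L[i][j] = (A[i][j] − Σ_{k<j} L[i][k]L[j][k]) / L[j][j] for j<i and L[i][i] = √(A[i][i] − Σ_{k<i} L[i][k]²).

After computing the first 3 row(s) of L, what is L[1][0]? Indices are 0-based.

L[1][0] = 1

Step 1: L[0][0] = √(1) = 1.
  L[1][0] = (1) / L[0][0] = 1.
Step 2: L[1][1] = √(4) = 2.
  L[2][0] = (-2) / L[0][0] = -2.
  L[2][1] = (-4) / L[1][1] = -2.
Step 3: L[2][2] = √(4) = 2.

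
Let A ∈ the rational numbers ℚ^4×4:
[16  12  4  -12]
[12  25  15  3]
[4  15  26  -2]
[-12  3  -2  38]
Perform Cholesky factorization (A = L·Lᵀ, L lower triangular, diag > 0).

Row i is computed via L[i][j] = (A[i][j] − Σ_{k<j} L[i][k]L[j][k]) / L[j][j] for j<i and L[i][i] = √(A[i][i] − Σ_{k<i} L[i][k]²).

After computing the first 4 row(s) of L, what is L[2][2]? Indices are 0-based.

L[2][2] = 4

Step 1: L[0][0] = √(16) = 4.
  L[1][0] = (12) / L[0][0] = 3.
Step 2: L[1][1] = √(16) = 4.
  L[2][0] = (4) / L[0][0] = 1.
  L[2][1] = (12) / L[1][1] = 3.
Step 3: L[2][2] = √(16) = 4.
  L[3][0] = (-12) / L[0][0] = -3.
  L[3][1] = (12) / L[1][1] = 3.
  L[3][2] = (-8) / L[2][2] = -2.
Step 4: L[3][3] = √(16) = 4.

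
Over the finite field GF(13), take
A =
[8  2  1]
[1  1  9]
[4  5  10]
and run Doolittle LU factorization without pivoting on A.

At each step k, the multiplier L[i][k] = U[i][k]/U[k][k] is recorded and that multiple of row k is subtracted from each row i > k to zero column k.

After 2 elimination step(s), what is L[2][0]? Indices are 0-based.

L[2][0] = 7

[col 0] pivot 8
  R1 -= 5*R0 → (0, 4, 4)  (L[1][0] := 5)
  R2 -= 7*R0 → (0, 4, 3)  (L[2][0] := 7)
[col 1] pivot 4
  R2 -= 1*R1 → (0, 0, 12)  (L[2][1] := 1)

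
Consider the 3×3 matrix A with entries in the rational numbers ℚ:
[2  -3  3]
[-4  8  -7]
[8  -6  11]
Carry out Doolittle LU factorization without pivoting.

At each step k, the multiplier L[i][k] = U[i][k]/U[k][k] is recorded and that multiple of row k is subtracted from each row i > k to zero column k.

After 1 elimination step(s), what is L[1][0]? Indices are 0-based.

L[1][0] = -2

[col 0] pivot 2
  R1 -= -2*R0 → (0, 2, -1)  (L[1][0] := -2)
  R2 -= 4*R0 → (0, 6, -1)  (L[2][0] := 4)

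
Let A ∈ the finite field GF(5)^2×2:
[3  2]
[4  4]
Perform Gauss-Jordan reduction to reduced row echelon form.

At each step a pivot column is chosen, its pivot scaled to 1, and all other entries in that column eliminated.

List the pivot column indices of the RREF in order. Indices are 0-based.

pivot columns: 0, 1

step 1: normalize row 0 (÷3) = (1, 4)
  row 1: subtract 4×row0 = (0, 3)
step 2: normalize row 1 (÷3) = (0, 1)
  row 0: subtract 4×row1 = (1, 0)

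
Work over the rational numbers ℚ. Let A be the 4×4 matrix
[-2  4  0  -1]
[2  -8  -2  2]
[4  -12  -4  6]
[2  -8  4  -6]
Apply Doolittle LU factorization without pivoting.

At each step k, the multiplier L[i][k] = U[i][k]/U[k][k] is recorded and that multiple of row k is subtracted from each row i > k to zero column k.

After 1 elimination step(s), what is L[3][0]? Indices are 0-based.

k=0: U[0][0]=-2
  eliminate (1,0): mult=-1, new row 1: (0, -4, -2, 1); set L[1][0]=-1
  eliminate (2,0): mult=-2, new row 2: (0, -4, -4, 4); set L[2][0]=-2
  eliminate (3,0): mult=-1, new row 3: (0, -4, 4, -7); set L[3][0]=-1

L[3][0] = -1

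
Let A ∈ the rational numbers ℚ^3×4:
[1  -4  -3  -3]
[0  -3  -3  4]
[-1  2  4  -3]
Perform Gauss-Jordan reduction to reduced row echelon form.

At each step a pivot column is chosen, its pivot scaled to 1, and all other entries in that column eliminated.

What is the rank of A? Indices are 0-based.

rank = 3

[1] R0 /= 1  ⇒  (1, -4, -3, -3)
     R2 -= -1·R0  ⇒  (0, -2, 1, -6)
[2] R1 /= -3  ⇒  (0, 1, 1, -4/3)
     R0 -= -4·R1  ⇒  (1, 0, 1, -25/3)
     R2 -= -2·R1  ⇒  (0, 0, 3, -26/3)
[3] R2 /= 3  ⇒  (0, 0, 1, -26/9)
     R0 -= 1·R2  ⇒  (1, 0, 0, -49/9)
     R1 -= 1·R2  ⇒  (0, 1, 0, 14/9)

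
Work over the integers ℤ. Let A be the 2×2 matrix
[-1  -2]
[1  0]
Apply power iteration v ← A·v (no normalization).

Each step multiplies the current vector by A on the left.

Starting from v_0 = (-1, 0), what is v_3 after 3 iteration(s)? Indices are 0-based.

v_0 = (-1, 0).
v_1 = A·v_0 = (1, -1).
v_2 = A·v_1 = (1, 1).
v_3 = A·v_2 = (-3, 1).

v_3 = (-3, 1)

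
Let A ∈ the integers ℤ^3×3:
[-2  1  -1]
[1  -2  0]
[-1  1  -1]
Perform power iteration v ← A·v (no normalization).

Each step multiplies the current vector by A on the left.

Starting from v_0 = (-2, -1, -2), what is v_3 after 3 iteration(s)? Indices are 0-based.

v_0 = (-2, -1, -2).
v_1 = A·v_0 = (5, 0, 3).
v_2 = A·v_1 = (-13, 5, -8).
v_3 = A·v_2 = (39, -23, 26).

v_3 = (39, -23, 26)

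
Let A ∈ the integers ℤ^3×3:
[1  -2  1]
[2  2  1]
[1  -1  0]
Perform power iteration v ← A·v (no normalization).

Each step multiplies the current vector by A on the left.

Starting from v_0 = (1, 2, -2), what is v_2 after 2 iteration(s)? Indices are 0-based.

v_0 = (1, 2, -2).
v_1 = A·v_0 = (-5, 4, -1).
v_2 = A·v_1 = (-14, -3, -9).

v_2 = (-14, -3, -9)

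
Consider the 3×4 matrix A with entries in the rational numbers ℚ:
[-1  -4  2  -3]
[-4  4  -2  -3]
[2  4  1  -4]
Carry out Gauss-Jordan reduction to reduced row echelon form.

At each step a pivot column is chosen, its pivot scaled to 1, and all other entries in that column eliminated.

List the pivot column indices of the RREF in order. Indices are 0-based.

step 1: normalize row 0 (÷-1) = (1, 4, -2, 3)
  row 1: subtract -4×row0 = (0, 20, -10, 9)
  row 2: subtract 2×row0 = (0, -4, 5, -10)
step 2: normalize row 1 (÷20) = (0, 1, -1/2, 9/20)
  row 0: subtract 4×row1 = (1, 0, 0, 6/5)
  row 2: subtract -4×row1 = (0, 0, 3, -41/5)
step 3: normalize row 2 (÷3) = (0, 0, 1, -41/15)
  row 1: subtract -1/2×row2 = (0, 1, 0, -11/12)

pivot columns: 0, 1, 2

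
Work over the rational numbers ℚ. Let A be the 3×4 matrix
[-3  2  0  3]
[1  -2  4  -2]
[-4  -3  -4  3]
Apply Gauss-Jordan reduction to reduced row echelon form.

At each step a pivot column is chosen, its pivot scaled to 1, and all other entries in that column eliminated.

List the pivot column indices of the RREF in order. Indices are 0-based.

[1] R0 /= -3  ⇒  (1, -2/3, 0, -1)
     R1 -= 1·R0  ⇒  (0, -4/3, 4, -1)
     R2 -= -4·R0  ⇒  (0, -17/3, -4, -1)
[2] R1 /= -4/3  ⇒  (0, 1, -3, 3/4)
     R0 -= -2/3·R1  ⇒  (1, 0, -2, -1/2)
     R2 -= -17/3·R1  ⇒  (0, 0, -21, 13/4)
[3] R2 /= -21  ⇒  (0, 0, 1, -13/84)
     R0 -= -2·R2  ⇒  (1, 0, 0, -17/21)
     R1 -= -3·R2  ⇒  (0, 1, 0, 2/7)

pivot columns: 0, 1, 2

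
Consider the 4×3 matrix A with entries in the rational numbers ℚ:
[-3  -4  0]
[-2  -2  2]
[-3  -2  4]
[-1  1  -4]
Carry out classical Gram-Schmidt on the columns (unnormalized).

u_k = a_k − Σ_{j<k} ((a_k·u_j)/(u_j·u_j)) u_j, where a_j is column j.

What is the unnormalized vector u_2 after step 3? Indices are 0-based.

u_2 = (-178/67, 54/67, 206/67, -192/67)

Step 1: u_0 = a_0 = (-3, -2, -3, -1).
Step 2: u_1 = a_1 − (21/23)·u_0 = (-29/23, -4/23, 17/23, 44/23).
Step 3: u_2 = a_2 − (-12/23)·u_0 − (-58/67)·u_1 = (-178/67, 54/67, 206/67, -192/67).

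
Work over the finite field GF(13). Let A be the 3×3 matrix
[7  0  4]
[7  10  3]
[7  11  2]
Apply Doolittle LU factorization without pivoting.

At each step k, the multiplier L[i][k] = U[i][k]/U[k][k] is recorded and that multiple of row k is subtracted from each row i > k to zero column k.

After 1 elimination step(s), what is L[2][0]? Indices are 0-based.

[col 0] pivot 7
  R1 -= 1*R0 → (0, 10, 12)  (L[1][0] := 1)
  R2 -= 1*R0 → (0, 11, 11)  (L[2][0] := 1)

L[2][0] = 1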